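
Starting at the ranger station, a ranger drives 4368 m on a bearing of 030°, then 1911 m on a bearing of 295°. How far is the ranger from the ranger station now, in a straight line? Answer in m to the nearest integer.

Leg 1 (030°, 4368 m): east 4368 sin 30° = 2184.00, north 4368 cos 30° = 3782.80
Leg 2 (295°, 1911 m): east 1911 sin 295° = -1731.95, north 1911 cos 295° = 807.62
Net: 452.05 east, 4590.42 north. Distance = √((452.05)² + (4590.42)²) = 4612.627 m.

4613 m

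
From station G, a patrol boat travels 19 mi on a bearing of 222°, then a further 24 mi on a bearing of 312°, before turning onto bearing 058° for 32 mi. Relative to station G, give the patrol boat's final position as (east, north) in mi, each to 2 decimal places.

(-3.41, 18.90)

Leg 1 (222°, 19 mi): east 19 sin 222° = -12.71, north 19 cos 222° = -14.12
Leg 2 (312°, 24 mi): east 24 sin 312° = -17.84, north 24 cos 312° = 16.06
Leg 3 (058°, 32 mi): east 32 sin 58° = 27.14, north 32 cos 58° = 16.96
Summing: -3.41 mi east, 18.90 mi north → (-3.41, 18.90).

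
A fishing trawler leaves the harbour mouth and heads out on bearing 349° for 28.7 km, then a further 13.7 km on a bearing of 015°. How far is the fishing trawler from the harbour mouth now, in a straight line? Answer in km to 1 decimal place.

Leg 1 (349°, 28.7 km): east 28.7 sin 349° = -5.48, north 28.7 cos 349° = 28.17
Leg 2 (015°, 13.7 km): east 13.7 sin 15° = 3.55, north 13.7 cos 15° = 13.23
Net: -1.93 east, 41.41 north. Distance = √((-1.93)² + (41.41)²) = 41.451 km.

41.5 km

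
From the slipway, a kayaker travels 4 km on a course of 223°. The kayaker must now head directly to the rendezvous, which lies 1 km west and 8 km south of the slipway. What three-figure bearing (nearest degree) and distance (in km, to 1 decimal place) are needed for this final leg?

161°, 5.4 km

Leg 1 (223°, 4 km): east 4 sin 223° = -2.73, north 4 cos 223° = -2.93
Current position: (-2.73, -2.93). Target: (-1, -8). Remaining: Δeast = 1.73, Δnorth = -5.07.
Bearing = atan2(1.73, -5.07) mod 360° = 161.20°; distance = √((1.73)² + (-5.07)²) = 5.361 km.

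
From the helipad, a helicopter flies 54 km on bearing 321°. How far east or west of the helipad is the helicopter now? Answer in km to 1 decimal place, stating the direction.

Leg 1 (321°, 54 km): east 54 sin 321° = -33.98, north 54 cos 321° = 41.97
Net east component: -33.98 km.

34.0 km west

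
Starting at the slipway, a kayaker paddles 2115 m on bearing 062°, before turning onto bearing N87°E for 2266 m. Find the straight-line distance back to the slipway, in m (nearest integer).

4277 m

Leg 1 (062°, 2115 m): east 2115 sin 62° = 1867.43, north 2115 cos 62° = 992.93
Leg 2 (N87°E, 2266 m): east 2266 sin 87° = 2262.89, north 2266 cos 87° = 118.59
Net: 4130.33 east, 1111.53 north. Distance = √((4130.33)² + (1111.53)²) = 4277.278 m.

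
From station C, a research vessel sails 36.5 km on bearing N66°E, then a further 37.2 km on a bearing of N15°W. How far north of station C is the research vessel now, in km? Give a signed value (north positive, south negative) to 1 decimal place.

50.8 km

Leg 1 (N66°E, 36.5 km): east 36.5 sin 66° = 33.34, north 36.5 cos 66° = 14.85
Leg 2 (N15°W, 37.2 km): east 37.2 sin 345° = -9.63, north 37.2 cos 345° = 35.93
Net north component: 50.78 km.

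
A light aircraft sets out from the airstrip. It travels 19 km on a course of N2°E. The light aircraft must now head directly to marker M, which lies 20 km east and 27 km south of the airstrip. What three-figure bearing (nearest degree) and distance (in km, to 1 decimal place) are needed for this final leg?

Leg 1 (N2°E, 19 km): east 19 sin 2° = 0.66, north 19 cos 2° = 18.99
Current position: (0.66, 18.99). Target: (20, -27). Remaining: Δeast = 19.34, Δnorth = -45.99.
Bearing = atan2(19.34, -45.99) mod 360° = 157.19°; distance = √((19.34)² + (-45.99)²) = 49.888 km.

157°, 49.9 km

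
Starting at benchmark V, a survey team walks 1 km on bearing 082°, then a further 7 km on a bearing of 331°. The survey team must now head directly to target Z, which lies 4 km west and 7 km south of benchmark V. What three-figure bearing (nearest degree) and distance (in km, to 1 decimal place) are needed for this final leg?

Leg 1 (082°, 1 km): east 1 sin 82° = 0.99, north 1 cos 82° = 0.14
Leg 2 (331°, 7 km): east 7 sin 331° = -3.39, north 7 cos 331° = 6.12
Current position: (-2.40, 6.26). Target: (-4, -7). Remaining: Δeast = -1.60, Δnorth = -13.26.
Bearing = atan2(-1.60, -13.26) mod 360° = 186.87°; distance = √((-1.60)² + (-13.26)²) = 13.357 km.

187°, 13.4 km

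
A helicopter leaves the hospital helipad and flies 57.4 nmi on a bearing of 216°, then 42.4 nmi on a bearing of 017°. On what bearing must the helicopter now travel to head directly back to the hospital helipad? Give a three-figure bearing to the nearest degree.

Leg 1 (216°, 57.4 nmi): east 57.4 sin 216° = -33.74, north 57.4 cos 216° = -46.44
Leg 2 (017°, 42.4 nmi): east 42.4 sin 17° = 12.40, north 42.4 cos 17° = 40.55
Net displacement: -21.34 east, -5.89 north. Direction back to start is (21.34, 5.89): bearing = atan2(21.34, 5.89) mod 360° = 74.57° ≈ 075°.

075°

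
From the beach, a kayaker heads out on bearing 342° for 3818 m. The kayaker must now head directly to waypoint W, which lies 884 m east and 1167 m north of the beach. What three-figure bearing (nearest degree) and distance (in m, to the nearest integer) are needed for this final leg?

Leg 1 (342°, 3818 m): east 3818 sin 342° = -1179.83, north 3818 cos 342° = 3631.13
Current position: (-1179.83, 3631.13). Target: (884, 1167). Remaining: Δeast = 2063.83, Δnorth = -2464.13.
Bearing = atan2(2063.83, -2464.13) mod 360° = 140.05°; distance = √((2063.83)² + (-2464.13)²) = 3214.240 m.

140°, 3214 m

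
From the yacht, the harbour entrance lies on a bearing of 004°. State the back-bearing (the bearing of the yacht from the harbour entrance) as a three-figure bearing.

184°

Back-bearing = 004° + 180° = 184°.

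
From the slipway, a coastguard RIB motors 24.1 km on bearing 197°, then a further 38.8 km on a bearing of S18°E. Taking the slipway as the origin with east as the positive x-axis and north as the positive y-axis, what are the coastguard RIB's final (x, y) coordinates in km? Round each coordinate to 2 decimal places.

(4.94, -59.95)

Leg 1 (197°, 24.1 km): east 24.1 sin 197° = -7.05, north 24.1 cos 197° = -23.05
Leg 2 (S18°E, 38.8 km): east 38.8 sin 162° = 11.99, north 38.8 cos 162° = -36.90
Summing: 4.94 km east, -59.95 km north → (4.94, -59.95).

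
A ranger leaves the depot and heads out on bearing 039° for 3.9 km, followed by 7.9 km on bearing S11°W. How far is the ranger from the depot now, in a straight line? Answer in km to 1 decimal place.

Leg 1 (039°, 3.9 km): east 3.9 sin 39° = 2.45, north 3.9 cos 39° = 3.03
Leg 2 (S11°W, 7.9 km): east 7.9 sin 191° = -1.51, north 7.9 cos 191° = -7.75
Net: 0.95 east, -4.72 north. Distance = √((0.95)² + (-4.72)²) = 4.818 km.

4.8 km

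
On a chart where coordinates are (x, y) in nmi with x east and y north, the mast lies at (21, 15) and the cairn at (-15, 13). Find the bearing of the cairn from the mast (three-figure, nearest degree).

Δeast = -15 − 21 = -36.00; Δnorth = 13 − 15 = -2.00.
Bearing = atan2(Δeast, Δnorth) mod 360° = 266.82° ≈ 267°.

267°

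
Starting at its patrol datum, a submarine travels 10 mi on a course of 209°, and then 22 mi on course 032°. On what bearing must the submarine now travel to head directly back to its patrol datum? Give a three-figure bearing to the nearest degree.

Leg 1 (209°, 10 mi): east 10 sin 209° = -4.85, north 10 cos 209° = -8.75
Leg 2 (032°, 22 mi): east 22 sin 32° = 11.66, north 22 cos 32° = 18.66
Net displacement: 6.81 east, 9.91 north. Direction back to start is (-6.81, -9.91): bearing = atan2(-6.81, -9.91) mod 360° = 214.49° ≈ 214°.

214°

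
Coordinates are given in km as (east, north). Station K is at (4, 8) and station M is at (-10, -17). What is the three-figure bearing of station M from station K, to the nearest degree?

209°

Δeast = -10 − 4 = -14.00; Δnorth = -17 − 8 = -25.00.
Bearing = atan2(Δeast, Δnorth) mod 360° = 209.25° ≈ 209°.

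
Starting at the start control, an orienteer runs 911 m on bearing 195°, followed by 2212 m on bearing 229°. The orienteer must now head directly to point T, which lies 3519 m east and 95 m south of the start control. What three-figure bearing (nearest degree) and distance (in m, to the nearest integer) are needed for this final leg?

Leg 1 (195°, 911 m): east 911 sin 195° = -235.78, north 911 cos 195° = -879.96
Leg 2 (229°, 2212 m): east 2212 sin 229° = -1669.42, north 2212 cos 229° = -1451.20
Current position: (-1905.20, -2331.16). Target: (3519, -95). Remaining: Δeast = 5424.20, Δnorth = 2236.16.
Bearing = atan2(5424.20, 2236.16) mod 360° = 67.60°; distance = √((5424.20)² + (2236.16)²) = 5867.059 m.

068°, 5867 m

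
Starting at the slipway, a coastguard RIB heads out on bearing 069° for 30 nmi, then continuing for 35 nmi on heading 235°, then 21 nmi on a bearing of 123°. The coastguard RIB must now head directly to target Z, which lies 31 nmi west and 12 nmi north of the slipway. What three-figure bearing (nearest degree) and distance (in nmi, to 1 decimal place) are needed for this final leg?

304°, 58.1 nmi

Leg 1 (069°, 30 nmi): east 30 sin 69° = 28.01, north 30 cos 69° = 10.75
Leg 2 (235°, 35 nmi): east 35 sin 235° = -28.67, north 35 cos 235° = -20.08
Leg 3 (123°, 21 nmi): east 21 sin 123° = 17.61, north 21 cos 123° = -11.44
Current position: (16.95, -20.76). Target: (-31, 12). Remaining: Δeast = -47.95, Δnorth = 32.76.
Bearing = atan2(-47.95, 32.76) mod 360° = 304.34°; distance = √((-47.95)² + (32.76)²) = 58.073 nmi.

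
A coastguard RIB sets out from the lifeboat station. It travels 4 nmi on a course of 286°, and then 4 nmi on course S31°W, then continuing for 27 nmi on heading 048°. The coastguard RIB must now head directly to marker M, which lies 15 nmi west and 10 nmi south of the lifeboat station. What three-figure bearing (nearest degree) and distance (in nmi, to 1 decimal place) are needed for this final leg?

229°, 38.9 nmi

Leg 1 (286°, 4 nmi): east 4 sin 286° = -3.85, north 4 cos 286° = 1.10
Leg 2 (S31°W, 4 nmi): east 4 sin 211° = -2.06, north 4 cos 211° = -3.43
Leg 3 (048°, 27 nmi): east 27 sin 48° = 20.06, north 27 cos 48° = 18.07
Current position: (14.16, 15.74). Target: (-15, -10). Remaining: Δeast = -29.16, Δnorth = -25.74.
Bearing = atan2(-29.16, -25.74) mod 360° = 228.56°; distance = √((-29.16)² + (-25.74)²) = 38.895 nmi.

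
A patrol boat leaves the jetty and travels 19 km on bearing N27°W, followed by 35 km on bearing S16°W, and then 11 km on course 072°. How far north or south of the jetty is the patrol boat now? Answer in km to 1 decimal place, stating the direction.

13.3 km south

Leg 1 (N27°W, 19 km): east 19 sin 333° = -8.63, north 19 cos 333° = 16.93
Leg 2 (S16°W, 35 km): east 35 sin 196° = -9.65, north 35 cos 196° = -33.64
Leg 3 (072°, 11 km): east 11 sin 72° = 10.46, north 11 cos 72° = 3.40
Net north component: -13.32 km.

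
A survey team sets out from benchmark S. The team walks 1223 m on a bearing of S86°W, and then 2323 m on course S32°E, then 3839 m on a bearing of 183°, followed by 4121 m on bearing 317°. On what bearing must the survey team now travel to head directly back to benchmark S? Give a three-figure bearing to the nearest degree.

046°

Leg 1 (S86°W, 1223 m): east 1223 sin 266° = -1220.02, north 1223 cos 266° = -85.31
Leg 2 (S32°E, 2323 m): east 2323 sin 148° = 1231.00, north 2323 cos 148° = -1970.02
Leg 3 (183°, 3839 m): east 3839 sin 183° = -200.92, north 3839 cos 183° = -3833.74
Leg 4 (317°, 4121 m): east 4121 sin 317° = -2810.52, north 4121 cos 317° = 3013.91
Net displacement: -3000.45 east, -2875.16 north. Direction back to start is (3000.45, 2875.16): bearing = atan2(3000.45, 2875.16) mod 360° = 46.22° ≈ 046°.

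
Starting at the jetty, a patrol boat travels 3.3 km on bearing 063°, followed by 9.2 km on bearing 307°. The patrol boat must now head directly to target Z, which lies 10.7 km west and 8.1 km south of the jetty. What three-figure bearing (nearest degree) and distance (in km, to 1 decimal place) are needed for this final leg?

Leg 1 (063°, 3.3 km): east 3.3 sin 63° = 2.94, north 3.3 cos 63° = 1.50
Leg 2 (307°, 9.2 km): east 9.2 sin 307° = -7.35, north 9.2 cos 307° = 5.54
Current position: (-4.41, 7.03). Target: (-10.7, -8.1). Remaining: Δeast = -6.29, Δnorth = -15.13.
Bearing = atan2(-6.29, -15.13) mod 360° = 202.58°; distance = √((-6.29)² + (-15.13)²) = 16.391 km.

203°, 16.4 km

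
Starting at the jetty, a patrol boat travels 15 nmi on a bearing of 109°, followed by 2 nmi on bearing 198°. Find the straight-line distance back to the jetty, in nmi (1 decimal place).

Leg 1 (109°, 15 nmi): east 15 sin 109° = 14.18, north 15 cos 109° = -4.88
Leg 2 (198°, 2 nmi): east 2 sin 198° = -0.62, north 2 cos 198° = -1.90
Net: 13.56 east, -6.79 north. Distance = √((13.56)² + (-6.79)²) = 15.167 nmi.

15.2 nmi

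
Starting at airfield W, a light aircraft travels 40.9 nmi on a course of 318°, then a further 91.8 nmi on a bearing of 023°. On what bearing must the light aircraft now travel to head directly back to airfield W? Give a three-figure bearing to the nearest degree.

184°

Leg 1 (318°, 40.9 nmi): east 40.9 sin 318° = -27.37, north 40.9 cos 318° = 30.39
Leg 2 (023°, 91.8 nmi): east 91.8 sin 23° = 35.87, north 91.8 cos 23° = 84.50
Net displacement: 8.50 east, 114.90 north. Direction back to start is (-8.50, -114.90): bearing = atan2(-8.50, -114.90) mod 360° = 184.23° ≈ 184°.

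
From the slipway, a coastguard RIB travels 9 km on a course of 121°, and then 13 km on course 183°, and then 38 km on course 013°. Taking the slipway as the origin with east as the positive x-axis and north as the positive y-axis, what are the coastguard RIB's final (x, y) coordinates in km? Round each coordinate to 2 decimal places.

(15.58, 19.41)

Leg 1 (121°, 9 km): east 9 sin 121° = 7.71, north 9 cos 121° = -4.64
Leg 2 (183°, 13 km): east 13 sin 183° = -0.68, north 13 cos 183° = -12.98
Leg 3 (013°, 38 km): east 38 sin 13° = 8.55, north 38 cos 13° = 37.03
Summing: 15.58 km east, 19.41 km north → (15.58, 19.41).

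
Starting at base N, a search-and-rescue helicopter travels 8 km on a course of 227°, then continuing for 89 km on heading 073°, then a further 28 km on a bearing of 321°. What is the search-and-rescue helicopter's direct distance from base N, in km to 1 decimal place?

74.8 km

Leg 1 (227°, 8 km): east 8 sin 227° = -5.85, north 8 cos 227° = -5.46
Leg 2 (073°, 89 km): east 89 sin 73° = 85.11, north 89 cos 73° = 26.02
Leg 3 (321°, 28 km): east 28 sin 321° = -17.62, north 28 cos 321° = 21.76
Net: 61.64 east, 42.33 north. Distance = √((61.64)² + (42.33)²) = 74.772 km.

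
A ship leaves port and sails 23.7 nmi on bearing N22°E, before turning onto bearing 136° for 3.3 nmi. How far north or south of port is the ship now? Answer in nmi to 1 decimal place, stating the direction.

19.6 nmi north

Leg 1 (N22°E, 23.7 nmi): east 23.7 sin 22° = 8.88, north 23.7 cos 22° = 21.97
Leg 2 (136°, 3.3 nmi): east 3.3 sin 136° = 2.29, north 3.3 cos 136° = -2.37
Net north component: 19.60 nmi.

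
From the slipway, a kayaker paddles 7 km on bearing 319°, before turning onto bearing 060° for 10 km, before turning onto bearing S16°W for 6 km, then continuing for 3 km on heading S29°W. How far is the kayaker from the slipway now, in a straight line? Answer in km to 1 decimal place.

Leg 1 (319°, 7 km): east 7 sin 319° = -4.59, north 7 cos 319° = 5.28
Leg 2 (060°, 10 km): east 10 sin 60° = 8.66, north 10 cos 60° = 5.00
Leg 3 (S16°W, 6 km): east 6 sin 196° = -1.65, north 6 cos 196° = -5.77
Leg 4 (S29°W, 3 km): east 3 sin 209° = -1.45, north 3 cos 209° = -2.62
Net: 0.96 east, 1.89 north. Distance = √((0.96)² + (1.89)²) = 2.121 km.

2.1 km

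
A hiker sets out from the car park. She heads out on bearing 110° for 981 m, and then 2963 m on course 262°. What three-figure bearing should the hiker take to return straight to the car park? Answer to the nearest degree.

Leg 1 (110°, 981 m): east 981 sin 110° = 921.84, north 981 cos 110° = -335.52
Leg 2 (262°, 2963 m): east 2963 sin 262° = -2934.16, north 2963 cos 262° = -412.37
Net displacement: -2012.33 east, -747.89 north. Direction back to start is (2012.33, 747.89): bearing = atan2(2012.33, 747.89) mod 360° = 69.61° ≈ 070°.

070°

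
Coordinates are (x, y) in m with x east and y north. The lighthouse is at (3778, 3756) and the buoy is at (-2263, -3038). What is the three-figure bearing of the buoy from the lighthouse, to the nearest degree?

222°

Δeast = -2263 − 3778 = -6041.00; Δnorth = -3038 − 3756 = -6794.00.
Bearing = atan2(Δeast, Δnorth) mod 360° = 221.64° ≈ 222°.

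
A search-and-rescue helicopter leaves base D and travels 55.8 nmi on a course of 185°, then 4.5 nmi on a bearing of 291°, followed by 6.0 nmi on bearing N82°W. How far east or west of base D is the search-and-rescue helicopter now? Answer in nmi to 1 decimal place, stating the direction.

15.0 nmi west

Leg 1 (185°, 55.8 nmi): east 55.8 sin 185° = -4.86, north 55.8 cos 185° = -55.59
Leg 2 (291°, 4.5 nmi): east 4.5 sin 291° = -4.20, north 4.5 cos 291° = 1.61
Leg 3 (N82°W, 6.0 nmi): east 6.0 sin 278° = -5.94, north 6.0 cos 278° = 0.84
Net east component: -15.01 nmi.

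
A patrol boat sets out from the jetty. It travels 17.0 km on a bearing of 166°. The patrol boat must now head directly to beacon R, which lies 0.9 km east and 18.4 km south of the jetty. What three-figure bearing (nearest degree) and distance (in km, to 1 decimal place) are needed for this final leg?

239°, 3.7 km

Leg 1 (166°, 17.0 km): east 17.0 sin 166° = 4.11, north 17.0 cos 166° = -16.50
Current position: (4.11, -16.50). Target: (0.9, -18.4). Remaining: Δeast = -3.21, Δnorth = -1.90.
Bearing = atan2(-3.21, -1.90) mod 360° = 239.33°; distance = √((-3.21)² + (-1.90)²) = 3.735 km.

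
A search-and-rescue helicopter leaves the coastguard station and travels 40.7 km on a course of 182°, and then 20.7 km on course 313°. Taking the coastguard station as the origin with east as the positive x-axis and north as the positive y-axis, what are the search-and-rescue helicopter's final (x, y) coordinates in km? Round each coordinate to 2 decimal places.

Leg 1 (182°, 40.7 km): east 40.7 sin 182° = -1.42, north 40.7 cos 182° = -40.68
Leg 2 (313°, 20.7 km): east 20.7 sin 313° = -15.14, north 20.7 cos 313° = 14.12
Summing: -16.56 km east, -26.56 km north → (-16.56, -26.56).

(-16.56, -26.56)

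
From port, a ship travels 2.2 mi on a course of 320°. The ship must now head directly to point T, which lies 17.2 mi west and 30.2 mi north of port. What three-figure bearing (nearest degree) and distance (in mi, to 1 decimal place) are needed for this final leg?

Leg 1 (320°, 2.2 mi): east 2.2 sin 320° = -1.41, north 2.2 cos 320° = 1.69
Current position: (-1.41, 1.69). Target: (-17.2, 30.2). Remaining: Δeast = -15.79, Δnorth = 28.51.
Bearing = atan2(-15.79, 28.51) mod 360° = 331.03°; distance = √((-15.79)² + (28.51)²) = 32.593 mi.

331°, 32.6 mi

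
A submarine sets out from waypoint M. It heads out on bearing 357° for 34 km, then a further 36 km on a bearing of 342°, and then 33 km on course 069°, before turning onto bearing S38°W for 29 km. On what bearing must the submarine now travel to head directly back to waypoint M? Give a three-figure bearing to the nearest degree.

Leg 1 (357°, 34 km): east 34 sin 357° = -1.78, north 34 cos 357° = 33.95
Leg 2 (342°, 36 km): east 36 sin 342° = -11.12, north 36 cos 342° = 34.24
Leg 3 (069°, 33 km): east 33 sin 69° = 30.81, north 33 cos 69° = 11.83
Leg 4 (S38°W, 29 km): east 29 sin 218° = -17.85, north 29 cos 218° = -22.85
Net displacement: 0.05 east, 57.17 north. Direction back to start is (-0.05, -57.17): bearing = atan2(-0.05, -57.17) mod 360° = 180.05° ≈ 180°.

180°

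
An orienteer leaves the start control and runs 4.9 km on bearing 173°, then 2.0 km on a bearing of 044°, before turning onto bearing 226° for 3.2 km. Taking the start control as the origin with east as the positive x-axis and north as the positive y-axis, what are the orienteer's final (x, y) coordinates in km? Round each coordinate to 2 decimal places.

(-0.32, -5.65)

Leg 1 (173°, 4.9 km): east 4.9 sin 173° = 0.60, north 4.9 cos 173° = -4.86
Leg 2 (044°, 2.0 km): east 2.0 sin 44° = 1.39, north 2.0 cos 44° = 1.44
Leg 3 (226°, 3.2 km): east 3.2 sin 226° = -2.30, north 3.2 cos 226° = -2.22
Summing: -0.32 km east, -5.65 km north → (-0.32, -5.65).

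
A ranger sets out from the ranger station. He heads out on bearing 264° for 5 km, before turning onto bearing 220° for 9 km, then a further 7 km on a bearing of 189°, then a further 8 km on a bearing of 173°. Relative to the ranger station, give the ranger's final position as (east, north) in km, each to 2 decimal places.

(-10.88, -22.27)

Leg 1 (264°, 5 km): east 5 sin 264° = -4.97, north 5 cos 264° = -0.52
Leg 2 (220°, 9 km): east 9 sin 220° = -5.79, north 9 cos 220° = -6.89
Leg 3 (189°, 7 km): east 7 sin 189° = -1.10, north 7 cos 189° = -6.91
Leg 4 (173°, 8 km): east 8 sin 173° = 0.97, north 8 cos 173° = -7.94
Summing: -10.88 km east, -22.27 km north → (-10.88, -22.27).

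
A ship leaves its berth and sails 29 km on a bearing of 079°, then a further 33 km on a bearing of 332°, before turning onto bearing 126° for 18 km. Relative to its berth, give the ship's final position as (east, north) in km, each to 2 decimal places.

(27.54, 24.09)

Leg 1 (079°, 29 km): east 29 sin 79° = 28.47, north 29 cos 79° = 5.53
Leg 2 (332°, 33 km): east 33 sin 332° = -15.49, north 33 cos 332° = 29.14
Leg 3 (126°, 18 km): east 18 sin 126° = 14.56, north 18 cos 126° = -10.58
Summing: 27.54 km east, 24.09 km north → (27.54, 24.09).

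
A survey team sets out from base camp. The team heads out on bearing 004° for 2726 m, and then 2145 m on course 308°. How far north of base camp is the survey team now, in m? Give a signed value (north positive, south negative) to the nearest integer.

4040 m

Leg 1 (004°, 2726 m): east 2726 sin 4° = 190.16, north 2726 cos 4° = 2719.36
Leg 2 (308°, 2145 m): east 2145 sin 308° = -1690.28, north 2145 cos 308° = 1320.59
Net north component: 4039.95 m.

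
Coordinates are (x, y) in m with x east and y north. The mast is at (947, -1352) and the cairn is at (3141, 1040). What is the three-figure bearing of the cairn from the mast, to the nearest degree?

043°

Δeast = 3141 − 947 = 2194.00; Δnorth = 1040 − -1352 = 2392.00.
Bearing = atan2(Δeast, Δnorth) mod 360° = 42.53° ≈ 043°.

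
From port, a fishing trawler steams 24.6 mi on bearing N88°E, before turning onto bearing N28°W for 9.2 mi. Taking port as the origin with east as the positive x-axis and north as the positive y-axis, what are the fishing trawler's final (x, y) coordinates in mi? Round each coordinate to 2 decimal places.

(20.27, 8.98)

Leg 1 (N88°E, 24.6 mi): east 24.6 sin 88° = 24.59, north 24.6 cos 88° = 0.86
Leg 2 (N28°W, 9.2 mi): east 9.2 sin 332° = -4.32, north 9.2 cos 332° = 8.12
Summing: 20.27 mi east, 8.98 mi north → (20.27, 8.98).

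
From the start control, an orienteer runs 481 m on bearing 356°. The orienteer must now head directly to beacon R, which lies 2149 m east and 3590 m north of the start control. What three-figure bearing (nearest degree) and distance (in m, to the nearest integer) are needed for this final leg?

Leg 1 (356°, 481 m): east 481 sin 356° = -33.55, north 481 cos 356° = 479.83
Current position: (-33.55, 479.83). Target: (2149, 3590). Remaining: Δeast = 2182.55, Δnorth = 3110.17.
Bearing = atan2(2182.55, 3110.17) mod 360° = 35.06°; distance = √((2182.55)² + (3110.17)²) = 3799.566 m.

035°, 3800 m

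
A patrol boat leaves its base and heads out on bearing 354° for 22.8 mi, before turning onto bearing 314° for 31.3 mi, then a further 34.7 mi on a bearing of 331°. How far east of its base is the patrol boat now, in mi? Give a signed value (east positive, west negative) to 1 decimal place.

-41.7 mi

Leg 1 (354°, 22.8 mi): east 22.8 sin 354° = -2.38, north 22.8 cos 354° = 22.68
Leg 2 (314°, 31.3 mi): east 31.3 sin 314° = -22.52, north 31.3 cos 314° = 21.74
Leg 3 (331°, 34.7 mi): east 34.7 sin 331° = -16.82, north 34.7 cos 331° = 30.35
Net east component: -41.72 mi.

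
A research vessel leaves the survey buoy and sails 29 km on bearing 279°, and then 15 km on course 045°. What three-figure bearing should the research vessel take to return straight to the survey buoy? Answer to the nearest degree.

Leg 1 (279°, 29 km): east 29 sin 279° = -28.64, north 29 cos 279° = 4.54
Leg 2 (045°, 15 km): east 15 sin 45° = 10.61, north 15 cos 45° = 10.61
Net displacement: -18.04 east, 15.14 north. Direction back to start is (18.04, -15.14): bearing = atan2(18.04, -15.14) mod 360° = 130.02° ≈ 130°.

130°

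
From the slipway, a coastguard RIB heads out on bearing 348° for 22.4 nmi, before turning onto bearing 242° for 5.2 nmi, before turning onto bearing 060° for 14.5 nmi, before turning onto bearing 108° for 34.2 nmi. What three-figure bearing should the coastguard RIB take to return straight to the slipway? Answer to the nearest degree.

Leg 1 (348°, 22.4 nmi): east 22.4 sin 348° = -4.66, north 22.4 cos 348° = 21.91
Leg 2 (242°, 5.2 nmi): east 5.2 sin 242° = -4.59, north 5.2 cos 242° = -2.44
Leg 3 (060°, 14.5 nmi): east 14.5 sin 60° = 12.56, north 14.5 cos 60° = 7.25
Leg 4 (108°, 34.2 nmi): east 34.2 sin 108° = 32.53, north 34.2 cos 108° = -10.57
Net displacement: 35.83 east, 16.15 north. Direction back to start is (-35.83, -16.15): bearing = atan2(-35.83, -16.15) mod 360° = 245.74° ≈ 246°.

246°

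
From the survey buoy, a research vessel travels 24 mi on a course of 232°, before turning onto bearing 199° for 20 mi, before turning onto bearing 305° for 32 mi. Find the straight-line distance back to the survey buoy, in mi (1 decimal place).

Leg 1 (232°, 24 mi): east 24 sin 232° = -18.91, north 24 cos 232° = -14.78
Leg 2 (199°, 20 mi): east 20 sin 199° = -6.51, north 20 cos 199° = -18.91
Leg 3 (305°, 32 mi): east 32 sin 305° = -26.21, north 32 cos 305° = 18.35
Net: -51.64 east, -15.33 north. Distance = √((-51.64)² + (-15.33)²) = 53.865 mi.

53.9 mi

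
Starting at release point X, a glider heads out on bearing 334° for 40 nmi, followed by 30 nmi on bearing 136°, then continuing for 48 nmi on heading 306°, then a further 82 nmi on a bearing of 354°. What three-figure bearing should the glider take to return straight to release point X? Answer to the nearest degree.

160°

Leg 1 (334°, 40 nmi): east 40 sin 334° = -17.53, north 40 cos 334° = 35.95
Leg 2 (136°, 30 nmi): east 30 sin 136° = 20.84, north 30 cos 136° = -21.58
Leg 3 (306°, 48 nmi): east 48 sin 306° = -38.83, north 48 cos 306° = 28.21
Leg 4 (354°, 82 nmi): east 82 sin 354° = -8.57, north 82 cos 354° = 81.55
Net displacement: -44.10 east, 124.14 north. Direction back to start is (44.10, -124.14): bearing = atan2(44.10, -124.14) mod 360° = 160.44° ≈ 160°.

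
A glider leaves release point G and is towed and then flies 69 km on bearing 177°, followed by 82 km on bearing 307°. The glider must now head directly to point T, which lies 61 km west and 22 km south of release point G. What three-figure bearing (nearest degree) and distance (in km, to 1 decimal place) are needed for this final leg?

160°, 2.6 km

Leg 1 (177°, 69 km): east 69 sin 177° = 3.61, north 69 cos 177° = -68.91
Leg 2 (307°, 82 km): east 82 sin 307° = -65.49, north 82 cos 307° = 49.35
Current position: (-61.88, -19.56). Target: (-61, -22). Remaining: Δeast = 0.88, Δnorth = -2.44.
Bearing = atan2(0.88, -2.44) mod 360° = 160.26°; distance = √((0.88)² + (-2.44)²) = 2.596 km.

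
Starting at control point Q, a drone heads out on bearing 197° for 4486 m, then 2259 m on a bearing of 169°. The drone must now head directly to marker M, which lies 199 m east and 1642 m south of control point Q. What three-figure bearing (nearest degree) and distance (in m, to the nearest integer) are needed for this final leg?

013°, 4984 m

Leg 1 (197°, 4486 m): east 4486 sin 197° = -1311.58, north 4486 cos 197° = -4289.98
Leg 2 (169°, 2259 m): east 2259 sin 169° = 431.04, north 2259 cos 169° = -2217.50
Current position: (-880.54, -6507.48). Target: (199, -1642). Remaining: Δeast = 1079.54, Δnorth = 4865.48.
Bearing = atan2(1079.54, 4865.48) mod 360° = 12.51°; distance = √((1079.54)² + (4865.48)²) = 4983.803 m.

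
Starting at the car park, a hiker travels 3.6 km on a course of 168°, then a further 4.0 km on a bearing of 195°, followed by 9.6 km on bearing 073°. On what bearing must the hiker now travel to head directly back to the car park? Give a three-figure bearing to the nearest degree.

297°

Leg 1 (168°, 3.6 km): east 3.6 sin 168° = 0.75, north 3.6 cos 168° = -3.52
Leg 2 (195°, 4.0 km): east 4.0 sin 195° = -1.04, north 4.0 cos 195° = -3.86
Leg 3 (073°, 9.6 km): east 9.6 sin 73° = 9.18, north 9.6 cos 73° = 2.81
Net displacement: 8.89 east, -4.58 north. Direction back to start is (-8.89, 4.58): bearing = atan2(-8.89, 4.58) mod 360° = 297.24° ≈ 297°.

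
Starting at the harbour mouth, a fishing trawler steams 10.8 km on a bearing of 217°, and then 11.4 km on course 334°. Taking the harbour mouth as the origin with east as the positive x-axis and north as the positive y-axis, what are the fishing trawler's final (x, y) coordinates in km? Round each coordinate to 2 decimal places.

(-11.50, 1.62)

Leg 1 (217°, 10.8 km): east 10.8 sin 217° = -6.50, north 10.8 cos 217° = -8.63
Leg 2 (334°, 11.4 km): east 11.4 sin 334° = -5.00, north 11.4 cos 334° = 10.25
Summing: -11.50 km east, 1.62 km north → (-11.50, 1.62).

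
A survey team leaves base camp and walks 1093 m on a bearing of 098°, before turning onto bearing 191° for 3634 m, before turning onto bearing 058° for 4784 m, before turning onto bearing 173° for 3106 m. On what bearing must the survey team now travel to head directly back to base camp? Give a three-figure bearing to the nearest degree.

311°

Leg 1 (098°, 1093 m): east 1093 sin 98° = 1082.36, north 1093 cos 98° = -152.12
Leg 2 (191°, 3634 m): east 3634 sin 191° = -693.40, north 3634 cos 191° = -3567.23
Leg 3 (058°, 4784 m): east 4784 sin 58° = 4057.06, north 4784 cos 58° = 2535.13
Leg 4 (173°, 3106 m): east 3106 sin 173° = 378.53, north 3106 cos 173° = -3082.85
Net displacement: 4824.55 east, -4267.06 north. Direction back to start is (-4824.55, 4267.06): bearing = atan2(-4824.55, 4267.06) mod 360° = 311.49° ≈ 311°.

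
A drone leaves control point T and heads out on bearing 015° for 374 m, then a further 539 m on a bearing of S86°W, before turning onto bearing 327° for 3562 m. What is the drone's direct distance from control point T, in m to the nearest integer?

Leg 1 (015°, 374 m): east 374 sin 15° = 96.80, north 374 cos 15° = 361.26
Leg 2 (S86°W, 539 m): east 539 sin 266° = -537.69, north 539 cos 266° = -37.60
Leg 3 (327°, 3562 m): east 3562 sin 327° = -1940.00, north 3562 cos 327° = 2987.34
Net: -2380.89 east, 3311.00 north. Distance = √((-2380.89)² + (3311.00)²) = 4078.160 m.

4078 m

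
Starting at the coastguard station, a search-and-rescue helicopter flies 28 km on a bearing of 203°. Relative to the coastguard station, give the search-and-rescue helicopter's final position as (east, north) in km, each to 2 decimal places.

(-10.94, -25.77)

Leg 1 (203°, 28 km): east 28 sin 203° = -10.94, north 28 cos 203° = -25.77
Summing: -10.94 km east, -25.77 km north → (-10.94, -25.77).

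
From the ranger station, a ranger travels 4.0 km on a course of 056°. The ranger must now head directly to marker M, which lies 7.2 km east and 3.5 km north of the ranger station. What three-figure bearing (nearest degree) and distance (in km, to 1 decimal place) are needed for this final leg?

072°, 4.1 km

Leg 1 (056°, 4.0 km): east 4.0 sin 56° = 3.32, north 4.0 cos 56° = 2.24
Current position: (3.32, 2.24). Target: (7.2, 3.5). Remaining: Δeast = 3.88, Δnorth = 1.26.
Bearing = atan2(3.88, 1.26) mod 360° = 71.98°; distance = √((3.88)² + (1.26)²) = 4.084 km.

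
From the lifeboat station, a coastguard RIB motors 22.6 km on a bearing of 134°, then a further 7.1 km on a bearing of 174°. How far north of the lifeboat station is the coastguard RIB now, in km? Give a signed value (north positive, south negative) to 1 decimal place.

-22.8 km

Leg 1 (134°, 22.6 km): east 22.6 sin 134° = 16.26, north 22.6 cos 134° = -15.70
Leg 2 (174°, 7.1 km): east 7.1 sin 174° = 0.74, north 7.1 cos 174° = -7.06
Net north component: -22.76 km.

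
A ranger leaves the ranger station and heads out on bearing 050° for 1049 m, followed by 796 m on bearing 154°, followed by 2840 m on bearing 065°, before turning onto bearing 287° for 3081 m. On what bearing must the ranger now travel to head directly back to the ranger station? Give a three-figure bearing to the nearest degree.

201°

Leg 1 (050°, 1049 m): east 1049 sin 50° = 803.58, north 1049 cos 50° = 674.28
Leg 2 (154°, 796 m): east 796 sin 154° = 348.94, north 796 cos 154° = -715.44
Leg 3 (065°, 2840 m): east 2840 sin 65° = 2573.91, north 2840 cos 65° = 1200.24
Leg 4 (287°, 3081 m): east 3081 sin 287° = -2946.37, north 3081 cos 287° = 900.80
Net displacement: 780.06 east, 2059.88 north. Direction back to start is (-780.06, -2059.88): bearing = atan2(-780.06, -2059.88) mod 360° = 200.74° ≈ 201°.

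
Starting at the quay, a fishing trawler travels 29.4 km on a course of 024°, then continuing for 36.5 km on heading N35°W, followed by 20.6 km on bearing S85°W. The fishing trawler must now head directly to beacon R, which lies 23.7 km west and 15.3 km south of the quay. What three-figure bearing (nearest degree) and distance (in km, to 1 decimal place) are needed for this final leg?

Leg 1 (024°, 29.4 km): east 29.4 sin 24° = 11.96, north 29.4 cos 24° = 26.86
Leg 2 (N35°W, 36.5 km): east 36.5 sin 325° = -20.94, north 36.5 cos 325° = 29.90
Leg 3 (S85°W, 20.6 km): east 20.6 sin 265° = -20.52, north 20.6 cos 265° = -1.80
Current position: (-29.50, 54.96). Target: (-23.7, -15.3). Remaining: Δeast = 5.80, Δnorth = -70.26.
Bearing = atan2(5.80, -70.26) mod 360° = 175.28°; distance = √((5.80)² + (-70.26)²) = 70.501 km.

175°, 70.5 km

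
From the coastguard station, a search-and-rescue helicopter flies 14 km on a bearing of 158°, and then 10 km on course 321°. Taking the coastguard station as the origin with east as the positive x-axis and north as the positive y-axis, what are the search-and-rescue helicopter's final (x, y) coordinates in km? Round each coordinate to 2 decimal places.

(-1.05, -5.21)

Leg 1 (158°, 14 km): east 14 sin 158° = 5.24, north 14 cos 158° = -12.98
Leg 2 (321°, 10 km): east 10 sin 321° = -6.29, north 10 cos 321° = 7.77
Summing: -1.05 km east, -5.21 km north → (-1.05, -5.21).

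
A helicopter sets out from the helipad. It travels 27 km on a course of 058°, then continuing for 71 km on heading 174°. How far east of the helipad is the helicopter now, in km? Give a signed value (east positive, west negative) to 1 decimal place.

30.3 km

Leg 1 (058°, 27 km): east 27 sin 58° = 22.90, north 27 cos 58° = 14.31
Leg 2 (174°, 71 km): east 71 sin 174° = 7.42, north 71 cos 174° = -70.61
Net east component: 30.32 km.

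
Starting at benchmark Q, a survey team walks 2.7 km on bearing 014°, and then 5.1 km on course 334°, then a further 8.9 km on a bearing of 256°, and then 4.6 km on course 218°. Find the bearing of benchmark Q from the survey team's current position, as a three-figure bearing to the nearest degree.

096°

Leg 1 (014°, 2.7 km): east 2.7 sin 14° = 0.65, north 2.7 cos 14° = 2.62
Leg 2 (334°, 5.1 km): east 5.1 sin 334° = -2.24, north 5.1 cos 334° = 4.58
Leg 3 (256°, 8.9 km): east 8.9 sin 256° = -8.64, north 8.9 cos 256° = -2.15
Leg 4 (218°, 4.6 km): east 4.6 sin 218° = -2.83, north 4.6 cos 218° = -3.62
Net displacement: -13.05 east, 1.43 north. Direction back to start is (13.05, -1.43): bearing = atan2(13.05, -1.43) mod 360° = 96.23° ≈ 096°.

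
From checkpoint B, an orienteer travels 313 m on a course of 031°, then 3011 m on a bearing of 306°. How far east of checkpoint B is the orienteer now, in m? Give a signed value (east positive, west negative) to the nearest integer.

Leg 1 (031°, 313 m): east 313 sin 31° = 161.21, north 313 cos 31° = 268.29
Leg 2 (306°, 3011 m): east 3011 sin 306° = -2435.95, north 3011 cos 306° = 1769.82
Net east component: -2274.74 m.

-2275 m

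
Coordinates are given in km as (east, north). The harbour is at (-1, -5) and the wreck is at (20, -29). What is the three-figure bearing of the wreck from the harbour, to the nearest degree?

139°

Δeast = 20 − -1 = 21.00; Δnorth = -29 − -5 = -24.00.
Bearing = atan2(Δeast, Δnorth) mod 360° = 138.81° ≈ 139°.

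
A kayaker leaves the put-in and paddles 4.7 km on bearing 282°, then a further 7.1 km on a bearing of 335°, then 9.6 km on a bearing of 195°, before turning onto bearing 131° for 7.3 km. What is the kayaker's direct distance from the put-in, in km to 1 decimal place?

Leg 1 (282°, 4.7 km): east 4.7 sin 282° = -4.60, north 4.7 cos 282° = 0.98
Leg 2 (335°, 7.1 km): east 7.1 sin 335° = -3.00, north 7.1 cos 335° = 6.43
Leg 3 (195°, 9.6 km): east 9.6 sin 195° = -2.48, north 9.6 cos 195° = -9.27
Leg 4 (131°, 7.3 km): east 7.3 sin 131° = 5.51, north 7.3 cos 131° = -4.79
Net: -4.57 east, -6.65 north. Distance = √((-4.57)² + (-6.65)²) = 8.071 km.

8.1 km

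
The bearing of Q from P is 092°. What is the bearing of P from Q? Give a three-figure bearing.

Back-bearing = 092° + 180° = 272°.

272°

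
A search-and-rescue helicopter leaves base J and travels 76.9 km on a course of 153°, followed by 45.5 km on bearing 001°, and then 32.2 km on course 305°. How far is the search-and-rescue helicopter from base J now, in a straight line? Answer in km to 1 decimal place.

10.4 km

Leg 1 (153°, 76.9 km): east 76.9 sin 153° = 34.91, north 76.9 cos 153° = -68.52
Leg 2 (001°, 45.5 km): east 45.5 sin 1° = 0.79, north 45.5 cos 1° = 45.49
Leg 3 (305°, 32.2 km): east 32.2 sin 305° = -26.38, north 32.2 cos 305° = 18.47
Net: 9.33 east, -4.56 north. Distance = √((9.33)² + (-4.56)²) = 10.382 km.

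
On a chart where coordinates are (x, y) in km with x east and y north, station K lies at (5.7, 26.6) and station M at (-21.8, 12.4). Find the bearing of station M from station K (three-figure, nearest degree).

243°

Δeast = -21.8 − 5.7 = -27.50; Δnorth = 12.4 − 26.6 = -14.20.
Bearing = atan2(Δeast, Δnorth) mod 360° = 242.69° ≈ 243°.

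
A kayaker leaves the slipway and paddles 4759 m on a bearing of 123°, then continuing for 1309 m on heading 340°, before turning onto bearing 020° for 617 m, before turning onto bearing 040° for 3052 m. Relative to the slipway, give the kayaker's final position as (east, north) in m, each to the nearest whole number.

Leg 1 (123°, 4759 m): east 4759 sin 123° = 3991.23, north 4759 cos 123° = -2591.94
Leg 2 (340°, 1309 m): east 1309 sin 340° = -447.70, north 1309 cos 340° = 1230.06
Leg 3 (020°, 617 m): east 617 sin 20° = 211.03, north 617 cos 20° = 579.79
Leg 4 (040°, 3052 m): east 3052 sin 40° = 1961.79, north 3052 cos 40° = 2337.97
Summing: 5716.34 m east, 1555.88 m north → (5716, 1556).

(5716, 1556)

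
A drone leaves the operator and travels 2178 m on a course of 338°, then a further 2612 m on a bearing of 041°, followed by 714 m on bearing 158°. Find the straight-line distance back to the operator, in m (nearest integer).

Leg 1 (338°, 2178 m): east 2178 sin 338° = -815.89, north 2178 cos 338° = 2019.41
Leg 2 (041°, 2612 m): east 2612 sin 41° = 1713.63, north 2612 cos 41° = 1971.30
Leg 3 (158°, 714 m): east 714 sin 158° = 267.47, north 714 cos 158° = -662.01
Net: 1165.20 east, 3328.70 north. Distance = √((1165.20)² + (3328.70)²) = 3526.745 m.

3527 m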